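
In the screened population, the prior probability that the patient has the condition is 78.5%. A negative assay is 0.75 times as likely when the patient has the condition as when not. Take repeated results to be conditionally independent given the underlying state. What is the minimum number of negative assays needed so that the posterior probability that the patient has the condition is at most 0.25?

9

Prior odds = 0.785/0.215 = 157/43.
Likelihood ratio per negative assay = 0.75.
Target posterior odds = 0.25/0.75 = 1/3.
Need (157/43) × 0.75ⁿ ≤ 1/3, i.e. 0.75ⁿ ≤ 43/471.
0.75⁸ = 6561/65536 is still above 43/471 but 0.75⁹ = 19683/262144 is at or below it, so n = 9.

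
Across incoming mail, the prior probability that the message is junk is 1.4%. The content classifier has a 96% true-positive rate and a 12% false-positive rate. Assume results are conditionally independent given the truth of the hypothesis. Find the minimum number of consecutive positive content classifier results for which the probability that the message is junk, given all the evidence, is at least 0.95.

4

Prior odds: 0.014 ÷ 0.986 = 7/493.
Likelihood ratio of a positive result = 0.96/0.12 = 8.
Target posterior odds = 0.95/0.05 = 19.
Require 8ⁿ ≥ 19 ÷ (7/493) = 9367/7.
8³ = 512 falls short of 9367/7 but 8⁴ = 4096 reaches it, so n = 4.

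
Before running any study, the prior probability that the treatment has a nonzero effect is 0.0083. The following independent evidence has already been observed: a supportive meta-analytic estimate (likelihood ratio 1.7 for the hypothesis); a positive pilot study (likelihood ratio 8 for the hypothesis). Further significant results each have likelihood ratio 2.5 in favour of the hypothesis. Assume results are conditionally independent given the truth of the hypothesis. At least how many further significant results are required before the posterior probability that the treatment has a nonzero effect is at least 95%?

6

Prior odds = 0.0083/0.9917 = 83/9917.
Combined Bayes factor of the evidence already in hand = 1.7 × 8 = 13.6.
Odds after that evidence = (83/9917) × 13.6 = 5644/49585.
Target odds = 0.95/0.05 = 19.
Need 2.5ⁿ ≥ 19 ÷ (5644/49585) = 942115/5644.
2.5⁵ = 97.65625 falls short of 942115/5644 but 2.5⁶ = 244.140625 reaches it, so n = 6.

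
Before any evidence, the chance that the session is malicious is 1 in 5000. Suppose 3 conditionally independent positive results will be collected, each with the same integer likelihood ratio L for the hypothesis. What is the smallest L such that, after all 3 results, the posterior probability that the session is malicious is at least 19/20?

Prior odds = 0.0002/0.9998 = 1/4999.
Target odds = 0.95/0.05 = 19.
Need L³ ≥ 19 ÷ (1/4999) = 94981.
45³ = 91125 < 94981 ≤ 97336 = 46³, so L = 46.

46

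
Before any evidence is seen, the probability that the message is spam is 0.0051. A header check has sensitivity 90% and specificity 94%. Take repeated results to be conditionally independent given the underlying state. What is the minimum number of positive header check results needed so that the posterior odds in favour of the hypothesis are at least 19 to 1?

Prior odds = 0.0051/0.9949 = 51/9949.
False-positive rate = 1 − 0.94 = 0.06; likelihood ratio of a positive = 0.9/0.06 = 15.
Target odds = 19.
Need (51/9949) × 15ⁿ ≥ 19, i.e. 15ⁿ ≥ 189031/51.
15³ = 3375 falls short of 189031/51 but 15⁴ = 50625 reaches it, so n = 4.

4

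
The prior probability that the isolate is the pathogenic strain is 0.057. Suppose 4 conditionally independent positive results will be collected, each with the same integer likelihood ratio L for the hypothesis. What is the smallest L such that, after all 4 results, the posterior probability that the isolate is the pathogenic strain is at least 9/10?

4

Prior odds = 0.057/0.943 = 57/943.
Target odds = 0.9/0.1 = 9.
Need L⁴ ≥ 9 ÷ (57/943) = 2829/19.
3⁴ = 81 < 2829/19 ≤ 256 = 4⁴, so L = 4.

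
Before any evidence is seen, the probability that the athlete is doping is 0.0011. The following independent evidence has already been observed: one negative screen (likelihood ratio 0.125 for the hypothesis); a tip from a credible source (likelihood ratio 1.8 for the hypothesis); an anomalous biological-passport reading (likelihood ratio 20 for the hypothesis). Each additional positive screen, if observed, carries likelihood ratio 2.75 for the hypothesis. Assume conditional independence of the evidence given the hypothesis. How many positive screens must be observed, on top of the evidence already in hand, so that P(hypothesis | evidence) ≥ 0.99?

Prior odds = 0.0011/0.9989 = 11/9989.
Combined Bayes factor of the evidence already in hand = 0.125 × 1.8 × 20 = 4.5.
Odds after that evidence = (11/9989) × 4.5 = 99/19978.
Target odds = 0.99/0.01 = 99.
Need 2.75ⁿ ≥ 99 ÷ (99/19978) = 19978.
2.75⁹ ≈8994.86 falls short of 19978 but 2.75¹⁰ ≈24735.9 reaches it, so n = 10.

10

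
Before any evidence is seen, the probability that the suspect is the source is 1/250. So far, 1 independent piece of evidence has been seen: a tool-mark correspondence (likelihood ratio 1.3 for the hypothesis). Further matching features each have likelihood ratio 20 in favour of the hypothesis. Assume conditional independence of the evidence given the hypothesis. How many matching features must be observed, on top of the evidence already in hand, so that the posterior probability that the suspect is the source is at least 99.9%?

5

Prior odds = 0.004/0.996 = 1/249.
Bayes factor of the evidence already in hand = 1.3.
Odds after that evidence = (1/249) × 1.3 = 13/2490.
Target odds = 0.999/0.001 = 999.
Need 20ⁿ ≥ 999 ÷ (13/2490) = 2487510/13.
20⁴ = 160000 falls short of 2487510/13 but 20⁵ = 3200000 reaches it, so n = 5.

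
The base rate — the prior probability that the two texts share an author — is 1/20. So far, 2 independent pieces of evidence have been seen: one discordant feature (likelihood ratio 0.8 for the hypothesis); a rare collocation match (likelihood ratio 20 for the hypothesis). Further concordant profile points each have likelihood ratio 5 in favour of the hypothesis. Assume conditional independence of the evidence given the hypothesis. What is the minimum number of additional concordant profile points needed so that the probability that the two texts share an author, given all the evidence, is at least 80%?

1

Prior odds = 0.05/0.95 = 1/19.
Combined Bayes factor of the evidence already in hand = 0.8 × 20 = 16.
Odds after that evidence = (1/19) × 16 = 16/19.
Target odds = 0.8/0.2 = 4.
Need 5ⁿ ≥ 4 ÷ (16/19) = 4.75.
5¹ = 5, which meets the required 4.75; so n = 1.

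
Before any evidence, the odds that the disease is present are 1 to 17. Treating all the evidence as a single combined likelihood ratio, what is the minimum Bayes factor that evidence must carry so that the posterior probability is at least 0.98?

Prior odds = 1/17.
Target odds = 0.98/0.02 = 49.
Required Bayes factor = 49 ÷ (1/17) = 833.

833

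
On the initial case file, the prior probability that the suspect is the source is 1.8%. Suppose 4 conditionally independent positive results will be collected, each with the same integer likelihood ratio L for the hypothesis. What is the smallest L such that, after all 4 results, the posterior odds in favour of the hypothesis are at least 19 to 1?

6

Prior odds = 0.018/0.982 = 9/491.
Target odds = 19.
Need L⁴ ≥ 19 ÷ (9/491) = 9329/9.
5⁴ = 625 < 9329/9 ≤ 1296 = 6⁴, so L = 6.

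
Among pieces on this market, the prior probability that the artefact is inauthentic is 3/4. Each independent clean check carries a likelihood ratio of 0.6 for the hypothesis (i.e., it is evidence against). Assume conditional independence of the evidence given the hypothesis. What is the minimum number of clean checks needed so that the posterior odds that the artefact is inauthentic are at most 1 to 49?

10

Prior odds: 0.75 ÷ 0.25 = 3.
Likelihood ratio per clean check = 0.6.
Target odds = 1/49.
Need 3 × 0.6ⁿ ≤ 1/49, i.e. 0.6ⁿ ≤ 1/147.
0.6⁹ = 19683/1953125 is still above 1/147 but 0.6¹⁰ = 59049/9765625 is at or below it, so n = 10.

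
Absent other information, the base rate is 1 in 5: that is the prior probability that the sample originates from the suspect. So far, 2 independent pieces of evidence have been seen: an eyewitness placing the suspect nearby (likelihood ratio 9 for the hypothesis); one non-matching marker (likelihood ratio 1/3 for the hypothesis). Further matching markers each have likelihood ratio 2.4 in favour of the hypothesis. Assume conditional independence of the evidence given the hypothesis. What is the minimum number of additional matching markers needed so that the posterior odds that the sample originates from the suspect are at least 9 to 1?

Prior odds = 0.2/0.8 = 0.25.
Combined Bayes factor of the evidence already in hand = 9 × (1/3) = 3.
Odds after that evidence = 0.25 × 3 = 0.75.
Target odds = 9.
Need 2.4ⁿ ≥ 9 ÷ 0.75 = 12.
2.4² = 5.76 falls short of 12 but 2.4³ = 13.824 reaches it, so n = 3.

3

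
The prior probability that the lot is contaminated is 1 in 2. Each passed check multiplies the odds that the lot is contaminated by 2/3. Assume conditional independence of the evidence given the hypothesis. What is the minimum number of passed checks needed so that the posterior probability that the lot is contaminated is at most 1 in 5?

4

Prior odds = 0.5/0.5 = 1.
Likelihood ratio per passed check = 2/3.
Target posterior odds = 0.2/0.8 = 0.25.
Require (2/3)ⁿ ≤ 0.25 ÷ 1 = 0.25.
(2/3)³ = 8/27 is still above 0.25 but (2/3)⁴ = 16/81 is at or below it, so n = 4.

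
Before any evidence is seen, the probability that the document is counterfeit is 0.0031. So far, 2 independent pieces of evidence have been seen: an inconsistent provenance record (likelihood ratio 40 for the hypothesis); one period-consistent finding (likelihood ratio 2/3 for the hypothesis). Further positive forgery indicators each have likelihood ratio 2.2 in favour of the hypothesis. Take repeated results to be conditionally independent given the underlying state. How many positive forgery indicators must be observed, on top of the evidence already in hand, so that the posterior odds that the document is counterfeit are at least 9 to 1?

Prior odds = 0.0031/0.9969 = 31/9969.
Combined Bayes factor of the evidence already in hand = 40 × (2/3) = 80/3.
Odds after that evidence = (31/9969) × 80/3 = 2480/29907.
Target odds = 9.
Need 2.2ⁿ ≥ 9 ÷ (2480/29907) = 269163/2480.
2.2⁵ = 51.53632 falls short of 269163/2480 but 2.2⁶ = 1771561/15625 reaches it, so n = 6.

6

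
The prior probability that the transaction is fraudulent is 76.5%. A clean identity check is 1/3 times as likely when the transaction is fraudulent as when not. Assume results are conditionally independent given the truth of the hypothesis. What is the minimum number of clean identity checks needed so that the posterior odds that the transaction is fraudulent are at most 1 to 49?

Prior odds = 0.765/0.235 = 153/47.
Likelihood ratio per clean identity check = 1/3.
Target odds = 1/49.
Need (153/47) × (1/3)ⁿ ≤ 1/49, i.e. (1/3)ⁿ ≤ 47/7497.
(1/3)⁴ = 1/81 is still above 47/7497 but (1/3)⁵ = 1/243 is at or below it, so n = 5.

5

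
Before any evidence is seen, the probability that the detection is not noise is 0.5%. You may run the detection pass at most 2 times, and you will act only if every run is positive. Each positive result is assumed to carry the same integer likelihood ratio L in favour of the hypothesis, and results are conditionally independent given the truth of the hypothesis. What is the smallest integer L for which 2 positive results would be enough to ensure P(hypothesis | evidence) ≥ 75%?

25

Prior odds = 0.005/0.995 = 1/199.
Target odds = 0.75/0.25 = 3.
Need L² ≥ 3 ÷ (1/199) = 597.
24² = 576 < 597 ≤ 625 = 25², so L = 25.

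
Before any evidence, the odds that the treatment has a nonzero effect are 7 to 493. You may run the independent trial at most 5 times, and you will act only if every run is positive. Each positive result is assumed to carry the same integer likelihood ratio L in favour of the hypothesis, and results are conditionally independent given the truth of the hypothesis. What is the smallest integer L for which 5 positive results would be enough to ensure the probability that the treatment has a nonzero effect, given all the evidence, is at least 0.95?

Prior odds = 7/493.
Target odds = 0.95/0.05 = 19.
Need L⁵ ≥ 19 ÷ (7/493) = 9367/7.
4⁵ = 1024 < 9367/7 ≤ 3125 = 5⁵, so L = 5.

5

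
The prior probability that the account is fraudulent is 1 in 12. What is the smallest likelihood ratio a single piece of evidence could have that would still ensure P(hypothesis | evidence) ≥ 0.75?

33

Prior odds = (1/12)/(11/12) = 1/11.
Target odds = 0.75/0.25 = 3.
Required Bayes factor = 3 ÷ (1/11) = 33.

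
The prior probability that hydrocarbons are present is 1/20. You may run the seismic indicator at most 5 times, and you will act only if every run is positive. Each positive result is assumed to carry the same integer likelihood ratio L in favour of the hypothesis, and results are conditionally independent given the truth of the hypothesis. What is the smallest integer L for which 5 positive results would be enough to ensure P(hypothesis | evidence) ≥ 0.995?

Prior odds = 0.05/0.95 = 1/19.
Target odds = 0.995/0.005 = 199.
Need L⁵ ≥ 199 ÷ (1/19) = 3781.
5⁵ = 3125 < 3781 ≤ 7776 = 6⁵, so L = 6.

6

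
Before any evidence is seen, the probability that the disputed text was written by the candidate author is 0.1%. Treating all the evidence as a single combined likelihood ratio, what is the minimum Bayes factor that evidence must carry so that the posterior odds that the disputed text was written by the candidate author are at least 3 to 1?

2997

Prior odds = 0.001/0.999 = 1/999.
Target odds = 3.
Required Bayes factor = 3 ÷ (1/999) = 2997.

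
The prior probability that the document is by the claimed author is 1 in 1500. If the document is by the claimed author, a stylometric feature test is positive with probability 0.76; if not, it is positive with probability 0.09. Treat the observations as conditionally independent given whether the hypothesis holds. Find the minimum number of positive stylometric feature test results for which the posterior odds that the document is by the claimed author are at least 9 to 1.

Prior odds: (1/1500) ÷ (1499/1500) = 1/1499.
Likelihood ratio of a positive = 0.76/0.09 = 76/9.
Target odds = 9.
Require (76/9)ⁿ ≥ 9 ÷ (1/1499) = 13491.
(76/9)⁴ = 33362176/6561 falls short of 13491 but (76/9)⁵ ≈42939.3 reaches it, so n = 5.

5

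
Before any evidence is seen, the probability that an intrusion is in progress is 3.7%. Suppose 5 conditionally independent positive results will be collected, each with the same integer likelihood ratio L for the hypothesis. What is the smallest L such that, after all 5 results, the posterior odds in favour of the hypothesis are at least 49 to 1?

Prior odds = 0.037/0.963 = 37/963.
Target odds = 49.
Need L⁵ ≥ 49 ÷ (37/963) = 47187/37.
4⁵ = 1024 < 47187/37 ≤ 3125 = 5⁵, so L = 5.

5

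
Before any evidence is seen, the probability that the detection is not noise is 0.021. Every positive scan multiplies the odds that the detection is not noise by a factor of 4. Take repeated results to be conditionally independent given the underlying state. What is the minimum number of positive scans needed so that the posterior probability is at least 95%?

Prior odds: 0.021 ÷ 0.979 = 21/979.
Likelihood ratio per positive scan = 4.
Target posterior odds = 0.95/0.05 = 19.
Require 4ⁿ ≥ 19 ÷ (21/979) = 18601/21.
4⁴ = 256 falls short of 18601/21 but 4⁵ = 1024 reaches it, so n = 5.

5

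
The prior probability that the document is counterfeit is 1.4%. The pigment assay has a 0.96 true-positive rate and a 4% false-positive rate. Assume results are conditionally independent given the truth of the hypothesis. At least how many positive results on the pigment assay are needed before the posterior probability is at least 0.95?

3

Prior odds: 0.014 ÷ 0.986 = 7/493.
Likelihood ratio of a positive result = 0.96/0.04 = 24.
Target odds: 0.95 ÷ 0.05 = 19.
Require 24ⁿ ≥ 19 ÷ (7/493) = 9367/7.
24² = 576 falls short of 9367/7 but 24³ = 13824 reaches it, so n = 3.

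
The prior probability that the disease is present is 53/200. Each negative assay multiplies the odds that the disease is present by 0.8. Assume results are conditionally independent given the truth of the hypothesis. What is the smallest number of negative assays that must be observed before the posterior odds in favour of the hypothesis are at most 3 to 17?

4

Prior odds = 0.265/0.735 = 53/147.
Likelihood ratio per negative assay = 0.8.
Target odds = 3/17.
Need (53/147) × 0.8ⁿ ≤ 3/17, i.e. 0.8ⁿ ≤ 441/901.
0.8³ = 0.512 is still above 441/901 but 0.8⁴ = 0.4096 is at or below it, so n = 4.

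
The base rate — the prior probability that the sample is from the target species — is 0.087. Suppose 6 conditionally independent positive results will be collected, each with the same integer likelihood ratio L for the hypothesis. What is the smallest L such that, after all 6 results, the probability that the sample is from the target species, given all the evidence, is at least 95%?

3

Prior odds = 0.087/0.913 = 87/913.
Target odds = 0.95/0.05 = 19.
Need L⁶ ≥ 19 ÷ (87/913) = 17347/87.
2⁶ = 64 < 17347/87 ≤ 729 = 3⁶, so L = 3.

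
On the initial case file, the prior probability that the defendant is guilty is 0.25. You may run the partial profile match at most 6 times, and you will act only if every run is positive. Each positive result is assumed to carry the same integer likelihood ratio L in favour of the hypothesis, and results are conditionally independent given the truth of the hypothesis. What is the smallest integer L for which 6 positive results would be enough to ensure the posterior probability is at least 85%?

2

Prior odds = 0.25/0.75 = 1/3.
Target odds = 0.85/0.15 = 17/3.
Need L⁶ ≥ 17/3 ÷ (1/3) = 17.
1⁶ = 1 < 17 ≤ 64 = 2⁶, so L = 2.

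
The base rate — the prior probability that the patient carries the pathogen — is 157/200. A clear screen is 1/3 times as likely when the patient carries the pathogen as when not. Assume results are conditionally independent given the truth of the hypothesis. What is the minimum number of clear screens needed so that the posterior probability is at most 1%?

Prior odds = 0.785/0.215 = 157/43.
Likelihood ratio per clear screen = 1/3.
Target posterior odds = 0.01/0.99 = 1/99.
Need (157/43) × (1/3)ⁿ ≤ 1/99, i.e. (1/3)ⁿ ≤ 43/15543.
(1/3)⁵ = 1/243 is still above 43/15543 but (1/3)⁶ = 1/729 is at or below it, so n = 6.

6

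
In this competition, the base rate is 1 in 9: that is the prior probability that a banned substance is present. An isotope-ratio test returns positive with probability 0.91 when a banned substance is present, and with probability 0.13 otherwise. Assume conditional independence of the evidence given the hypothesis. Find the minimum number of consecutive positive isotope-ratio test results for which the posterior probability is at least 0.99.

Prior odds: (1/9) ÷ (8/9) = 0.125.
Likelihood ratio of a positive result = 0.91/0.13 = 7.
Target posterior odds = 0.99/0.01 = 99.
Require 7ⁿ ≥ 99 ÷ 0.125 = 792.
7³ = 343 falls short of 792 but 7⁴ = 2401 reaches it, so n = 4.

4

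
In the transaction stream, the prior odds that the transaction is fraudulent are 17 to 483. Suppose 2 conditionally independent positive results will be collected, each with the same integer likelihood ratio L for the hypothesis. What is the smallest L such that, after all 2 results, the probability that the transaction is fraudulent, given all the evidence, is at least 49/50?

Prior odds = 17/483.
Target odds = 0.98/0.02 = 49.
Need L² ≥ 49 ÷ (17/483) = 23667/17.
37² = 1369 < 23667/17 ≤ 1444 = 38², so L = 38.

38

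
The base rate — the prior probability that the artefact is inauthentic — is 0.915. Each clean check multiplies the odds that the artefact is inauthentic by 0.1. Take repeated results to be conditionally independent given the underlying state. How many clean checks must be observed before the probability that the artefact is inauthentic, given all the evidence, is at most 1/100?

4

Prior odds: 0.915 ÷ 0.085 = 183/17.
Likelihood ratio per clean check = 0.1.
Target odds: 0.01 ÷ 0.99 = 1/99.
Need (183/17) × 0.1ⁿ ≤ 1/99, i.e. 0.1ⁿ ≤ 17/18117.
0.1³ = 0.001 is still above 17/18117 but 0.1⁴ = 0.0001 is at or below it, so n = 4.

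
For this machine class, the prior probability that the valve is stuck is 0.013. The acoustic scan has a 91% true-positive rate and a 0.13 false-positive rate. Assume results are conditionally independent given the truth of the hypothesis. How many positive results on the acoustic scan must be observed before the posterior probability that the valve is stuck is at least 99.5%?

Prior odds: 0.013 ÷ 0.987 = 13/987.
Likelihood ratio of a positive result = 0.91/0.13 = 7.
Target odds: 0.995 ÷ 0.005 = 199.
Need (13/987) × 7ⁿ ≥ 199, i.e. 7ⁿ ≥ 196413/13.
7⁴ = 2401 falls short of 196413/13 but 7⁵ = 16807 reaches it, so n = 5.

5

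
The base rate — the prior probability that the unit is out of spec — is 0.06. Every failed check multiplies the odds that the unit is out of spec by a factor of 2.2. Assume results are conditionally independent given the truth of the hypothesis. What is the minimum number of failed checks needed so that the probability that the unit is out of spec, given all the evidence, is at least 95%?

Prior odds: 0.06 ÷ 0.94 = 3/47.
Likelihood ratio per failed check = 2.2.
Target posterior odds = 0.95/0.05 = 19.
Need (3/47) × 2.2ⁿ ≥ 19, i.e. 2.2ⁿ ≥ 893/3.
2.2⁷ = 19487171/78125 falls short of 893/3 but 2.2⁸ = 214358881/390625 reaches it, so n = 8.

8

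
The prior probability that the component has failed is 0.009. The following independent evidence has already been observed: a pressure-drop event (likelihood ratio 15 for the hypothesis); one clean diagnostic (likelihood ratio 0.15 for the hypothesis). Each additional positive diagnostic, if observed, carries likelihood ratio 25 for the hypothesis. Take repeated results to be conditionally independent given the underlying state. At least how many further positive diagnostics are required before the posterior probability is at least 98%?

Prior odds = 0.009/0.991 = 9/991.
Combined Bayes factor of the evidence already in hand = 15 × 0.15 = 2.25.
Odds after that evidence = (9/991) × 2.25 = 81/3964.
Target odds = 0.98/0.02 = 49.
Need 25ⁿ ≥ 49 ÷ (81/3964) = 194236/81.
25² = 625 falls short of 194236/81 but 25³ = 15625 reaches it, so n = 3.

3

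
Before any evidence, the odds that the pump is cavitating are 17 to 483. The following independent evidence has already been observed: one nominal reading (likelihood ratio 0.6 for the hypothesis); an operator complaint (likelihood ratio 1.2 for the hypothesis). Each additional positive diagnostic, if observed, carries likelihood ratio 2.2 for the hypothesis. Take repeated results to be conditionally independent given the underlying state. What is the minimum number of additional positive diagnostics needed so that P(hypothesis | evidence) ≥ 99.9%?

Prior odds = 17/483.
Combined Bayes factor of the evidence already in hand = 0.6 × 1.2 = 0.72.
Odds after that evidence = (17/483) × 0.72 = 102/4025.
Target odds = 0.999/0.001 = 999.
Need 2.2ⁿ ≥ 999 ÷ (102/4025) = 1340325/34.
2.2¹³ ≈28281 falls short of 1340325/34 but 2.2¹⁴ ≈62218.2 reaches it, so n = 14.

14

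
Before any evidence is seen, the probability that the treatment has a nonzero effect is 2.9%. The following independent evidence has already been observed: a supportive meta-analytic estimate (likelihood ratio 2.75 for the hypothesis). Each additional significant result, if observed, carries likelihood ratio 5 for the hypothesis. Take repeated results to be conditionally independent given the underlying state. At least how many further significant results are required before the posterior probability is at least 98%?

Prior odds = 0.029/0.971 = 29/971.
Bayes factor of the evidence already in hand = 2.75.
Odds after that evidence = (29/971) × 2.75 = 319/3884.
Target odds = 0.98/0.02 = 49.
Need 5ⁿ ≥ 49 ÷ (319/3884) = 190316/319.
5³ = 125 falls short of 190316/319 but 5⁴ = 625 reaches it, so n = 4.

4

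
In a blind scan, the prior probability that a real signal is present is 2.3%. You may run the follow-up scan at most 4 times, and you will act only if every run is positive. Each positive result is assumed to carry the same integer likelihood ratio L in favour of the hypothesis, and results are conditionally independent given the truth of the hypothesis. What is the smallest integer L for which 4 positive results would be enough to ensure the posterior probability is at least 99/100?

9

Prior odds = 0.023/0.977 = 23/977.
Target odds = 0.99/0.01 = 99.
Need L⁴ ≥ 99 ÷ (23/977) = 96723/23.
8⁴ = 4096 < 96723/23 ≤ 6561 = 9⁴, so L = 9.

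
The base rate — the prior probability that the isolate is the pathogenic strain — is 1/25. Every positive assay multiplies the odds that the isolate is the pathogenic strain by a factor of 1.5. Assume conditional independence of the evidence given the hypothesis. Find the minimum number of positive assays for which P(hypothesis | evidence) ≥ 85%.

13

Prior odds: 0.04 ÷ 0.96 = 1/24.
Likelihood ratio per positive assay = 1.5.
Target posterior odds = 0.85/0.15 = 17/3.
Need (1/24) × 1.5ⁿ ≥ 17/3, i.e. 1.5ⁿ ≥ 136.
1.5¹² = 531441/4096 falls short of 136 but 1.5¹³ = 1594323/8192 reaches it, so n = 13.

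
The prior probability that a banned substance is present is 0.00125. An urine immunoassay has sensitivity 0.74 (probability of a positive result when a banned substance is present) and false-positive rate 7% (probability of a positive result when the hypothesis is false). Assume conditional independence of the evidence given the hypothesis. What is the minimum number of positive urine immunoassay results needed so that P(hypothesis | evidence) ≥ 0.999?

6

Prior odds: 0.00125 ÷ 0.99875 = 1/799.
Likelihood ratio of a positive result = 0.74/0.07 = 74/7.
Target odds: 0.999 ÷ 0.001 = 999.
Require (74/7)ⁿ ≥ 999 ÷ (1/799) = 798201.
(74/7)⁵ ≈132029 falls short of 798201 but (74/7)⁶ ≈1.39573e+06 reaches it, so n = 6.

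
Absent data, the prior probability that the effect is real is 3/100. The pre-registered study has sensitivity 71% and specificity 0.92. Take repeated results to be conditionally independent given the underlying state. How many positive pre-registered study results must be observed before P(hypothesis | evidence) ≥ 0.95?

Prior odds = 0.03/0.97 = 3/97.
False-positive rate = 1 − 0.92 = 0.08; likelihood ratio of a positive = 0.71/0.08 = 8.875.
Target odds: 0.95 ÷ 0.05 = 19.
Need (3/97) × 8.875ⁿ ≥ 19, i.e. 8.875ⁿ ≥ 1843/3.
8.875² = 78.765625 falls short of 1843/3 but 8.875³ = 357911/512 reaches it, so n = 3.

3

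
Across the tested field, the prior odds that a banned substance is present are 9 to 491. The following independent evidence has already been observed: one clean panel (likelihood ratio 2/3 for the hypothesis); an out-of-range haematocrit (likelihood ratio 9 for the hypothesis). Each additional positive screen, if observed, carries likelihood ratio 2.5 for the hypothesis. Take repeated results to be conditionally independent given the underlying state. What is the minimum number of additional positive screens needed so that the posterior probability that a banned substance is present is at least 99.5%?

Prior odds = 9/491.
Combined Bayes factor of the evidence already in hand = (2/3) × 9 = 6.
Odds after that evidence = (9/491) × 6 = 54/491.
Target odds = 0.995/0.005 = 199.
Need 2.5ⁿ ≥ 199 ÷ (54/491) = 97709/54.
2.5⁸ = 390625/256 falls short of 97709/54 but 2.5⁹ = 1953125/512 reaches it, so n = 9.

9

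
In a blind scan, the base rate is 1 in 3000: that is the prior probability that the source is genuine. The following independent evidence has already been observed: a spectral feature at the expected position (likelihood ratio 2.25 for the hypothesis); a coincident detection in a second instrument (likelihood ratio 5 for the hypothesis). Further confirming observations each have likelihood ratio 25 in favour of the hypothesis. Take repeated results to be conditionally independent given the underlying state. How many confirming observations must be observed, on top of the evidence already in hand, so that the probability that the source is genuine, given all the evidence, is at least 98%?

Prior odds = (1/3000)/(2999/3000) = 1/2999.
Combined Bayes factor of the evidence already in hand = 2.25 × 5 = 11.25.
Odds after that evidence = (1/2999) × 11.25 = 45/11996.
Target odds = 0.98/0.02 = 49.
Need 25ⁿ ≥ 49 ÷ (45/11996) = 587804/45.
25² = 625 falls short of 587804/45 but 25³ = 15625 reaches it, so n = 3.

3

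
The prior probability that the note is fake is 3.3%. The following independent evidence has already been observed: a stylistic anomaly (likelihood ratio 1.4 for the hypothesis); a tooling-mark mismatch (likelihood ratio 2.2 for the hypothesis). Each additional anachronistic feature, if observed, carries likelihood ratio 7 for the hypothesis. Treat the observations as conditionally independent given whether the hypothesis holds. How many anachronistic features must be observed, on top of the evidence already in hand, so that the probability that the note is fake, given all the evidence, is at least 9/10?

Prior odds = 0.033/0.967 = 33/967.
Combined Bayes factor of the evidence already in hand = 1.4 × 2.2 = 3.08.
Odds after that evidence = (33/967) × 3.08 = 2541/24175.
Target odds = 0.9/0.1 = 9.
Need 7ⁿ ≥ 9 ÷ (2541/24175) = 72525/847.
7² = 49 falls short of 72525/847 but 7³ = 343 reaches it, so n = 3.

3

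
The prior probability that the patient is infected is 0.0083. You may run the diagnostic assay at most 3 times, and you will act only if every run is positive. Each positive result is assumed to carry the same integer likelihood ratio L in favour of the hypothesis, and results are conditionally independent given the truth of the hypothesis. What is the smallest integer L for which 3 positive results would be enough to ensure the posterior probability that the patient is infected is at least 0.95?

Prior odds = 0.0083/0.9917 = 83/9917.
Target odds = 0.95/0.05 = 19.
Need L³ ≥ 19 ÷ (83/9917) = 188423/83.
13³ = 2197 < 188423/83 ≤ 2744 = 14³, so L = 14.

14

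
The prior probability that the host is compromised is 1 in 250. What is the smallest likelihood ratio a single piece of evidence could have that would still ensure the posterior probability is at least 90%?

2241

Prior odds = 0.004/0.996 = 1/249.
Target odds = 0.9/0.1 = 9.
Required Bayes factor = 9 ÷ (1/249) = 2241.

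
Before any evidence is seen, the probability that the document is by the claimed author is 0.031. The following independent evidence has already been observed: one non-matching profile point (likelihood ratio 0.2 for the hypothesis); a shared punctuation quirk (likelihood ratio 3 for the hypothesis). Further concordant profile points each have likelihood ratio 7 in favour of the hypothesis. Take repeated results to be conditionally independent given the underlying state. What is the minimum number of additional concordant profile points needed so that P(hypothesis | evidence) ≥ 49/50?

Prior odds = 0.031/0.969 = 31/969.
Combined Bayes factor of the evidence already in hand = 0.2 × 3 = 0.6.
Odds after that evidence = (31/969) × 0.6 = 31/1615.
Target odds = 0.98/0.02 = 49.
Need 7ⁿ ≥ 49 ÷ (31/1615) = 79135/31.
7⁴ = 2401 falls short of 79135/31 but 7⁵ = 16807 reaches it, so n = 5.

5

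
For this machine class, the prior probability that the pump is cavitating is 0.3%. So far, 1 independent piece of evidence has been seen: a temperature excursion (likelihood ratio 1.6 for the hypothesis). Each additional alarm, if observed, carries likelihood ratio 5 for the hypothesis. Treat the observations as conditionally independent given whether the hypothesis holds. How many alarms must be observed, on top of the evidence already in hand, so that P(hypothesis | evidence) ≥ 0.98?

Prior odds = 0.003/0.997 = 3/997.
Bayes factor of the evidence already in hand = 1.6.
Odds after that evidence = (3/997) × 1.6 = 24/4985.
Target odds = 0.98/0.02 = 49.
Need 5ⁿ ≥ 49 ÷ (24/4985) = 244265/24.
5⁵ = 3125 falls short of 244265/24 but 5⁶ = 15625 reaches it, so n = 6.

6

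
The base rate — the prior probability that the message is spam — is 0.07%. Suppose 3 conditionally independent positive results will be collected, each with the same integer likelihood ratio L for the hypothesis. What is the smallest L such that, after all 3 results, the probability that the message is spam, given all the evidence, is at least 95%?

Prior odds = 0.0007/0.9993 = 7/9993.
Target odds = 0.95/0.05 = 19.
Need L³ ≥ 19 ÷ (7/9993) = 189867/7.
30³ = 27000 < 189867/7 ≤ 29791 = 31³, so L = 31.

31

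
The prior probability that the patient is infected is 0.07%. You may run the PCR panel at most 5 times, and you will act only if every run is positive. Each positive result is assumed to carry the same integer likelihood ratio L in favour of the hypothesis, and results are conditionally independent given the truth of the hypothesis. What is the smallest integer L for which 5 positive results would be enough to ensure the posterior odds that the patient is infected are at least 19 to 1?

8

Prior odds = 0.0007/0.9993 = 7/9993.
Target odds = 19.
Need L⁵ ≥ 19 ÷ (7/9993) = 189867/7.
7⁵ = 16807 < 189867/7 ≤ 32768 = 8⁵, so L = 8.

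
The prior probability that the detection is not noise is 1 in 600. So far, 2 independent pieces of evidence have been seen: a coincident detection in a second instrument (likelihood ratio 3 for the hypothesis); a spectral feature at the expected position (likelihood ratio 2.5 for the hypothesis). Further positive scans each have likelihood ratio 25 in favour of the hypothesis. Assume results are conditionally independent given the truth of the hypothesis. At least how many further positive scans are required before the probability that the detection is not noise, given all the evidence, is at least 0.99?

3

Prior odds = (1/600)/(599/600) = 1/599.
Combined Bayes factor of the evidence already in hand = 3 × 2.5 = 7.5.
Odds after that evidence = (1/599) × 7.5 = 15/1198.
Target odds = 0.99/0.01 = 99.
Need 25ⁿ ≥ 99 ÷ (15/1198) = 7906.8.
25² = 625 falls short of 7906.8 but 25³ = 15625 reaches it, so n = 3.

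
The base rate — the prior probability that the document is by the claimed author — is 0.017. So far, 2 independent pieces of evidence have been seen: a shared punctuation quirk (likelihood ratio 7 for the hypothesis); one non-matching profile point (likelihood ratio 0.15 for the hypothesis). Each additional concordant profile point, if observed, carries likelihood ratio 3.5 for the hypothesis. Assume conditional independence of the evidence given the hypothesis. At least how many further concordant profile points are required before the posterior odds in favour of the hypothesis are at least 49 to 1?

7

Prior odds = 0.017/0.983 = 17/983.
Combined Bayes factor of the evidence already in hand = 7 × 0.15 = 1.05.
Odds after that evidence = (17/983) × 1.05 = 357/19660.
Target odds = 49.
Need 3.5ⁿ ≥ 49 ÷ (357/19660) = 137620/51.
3.5⁶ = 1838.265625 falls short of 137620/51 but 3.5⁷ = 823543/128 reaches it, so n = 7.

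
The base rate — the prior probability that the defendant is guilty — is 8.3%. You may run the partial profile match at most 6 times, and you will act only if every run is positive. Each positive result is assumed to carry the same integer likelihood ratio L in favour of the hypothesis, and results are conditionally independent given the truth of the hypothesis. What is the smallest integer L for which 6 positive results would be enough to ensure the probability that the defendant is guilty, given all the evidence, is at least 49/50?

Prior odds = 0.083/0.917 = 83/917.
Target odds = 0.98/0.02 = 49.
Need L⁶ ≥ 49 ÷ (83/917) = 44933/83.
2⁶ = 64 < 44933/83 ≤ 729 = 3⁶, so L = 3.

3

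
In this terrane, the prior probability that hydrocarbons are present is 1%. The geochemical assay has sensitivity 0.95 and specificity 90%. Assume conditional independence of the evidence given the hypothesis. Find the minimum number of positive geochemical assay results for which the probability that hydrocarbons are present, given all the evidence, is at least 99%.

5

Prior odds = 0.01/0.99 = 1/99.
False-positive rate = 1 − 0.9 = 0.1; likelihood ratio of a positive = 0.95/0.1 = 9.5.
Target odds: 0.99 ÷ 0.01 = 99.
Require 9.5ⁿ ≥ 99 ÷ (1/99) = 9801.
9.5⁴ = 8145.0625 falls short of 9801 but 9.5⁵ = 77378.09375 reaches it, so n = 5.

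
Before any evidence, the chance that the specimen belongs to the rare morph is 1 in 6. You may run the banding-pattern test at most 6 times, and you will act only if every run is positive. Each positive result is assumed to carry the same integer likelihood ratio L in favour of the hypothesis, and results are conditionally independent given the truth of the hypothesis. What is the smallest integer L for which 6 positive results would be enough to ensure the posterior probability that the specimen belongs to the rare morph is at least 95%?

3

Prior odds = (1/6)/(5/6) = 0.2.
Target odds = 0.95/0.05 = 19.
Need L⁶ ≥ 19 ÷ 0.2 = 95.
2⁶ = 64 < 95 ≤ 729 = 3⁶, so L = 3.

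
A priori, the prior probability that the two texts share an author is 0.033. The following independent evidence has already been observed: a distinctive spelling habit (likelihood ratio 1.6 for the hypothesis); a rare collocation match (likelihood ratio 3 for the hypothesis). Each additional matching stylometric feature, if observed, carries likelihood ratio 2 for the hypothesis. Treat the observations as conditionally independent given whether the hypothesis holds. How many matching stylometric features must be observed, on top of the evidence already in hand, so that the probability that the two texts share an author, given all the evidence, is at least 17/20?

6

Prior odds = 0.033/0.967 = 33/967.
Combined Bayes factor of the evidence already in hand = 1.6 × 3 = 4.8.
Odds after that evidence = (33/967) × 4.8 = 792/4835.
Target odds = 0.85/0.15 = 17/3.
Need 2ⁿ ≥ 17/3 ÷ (792/4835) = 82195/2376.
2⁵ = 32 falls short of 82195/2376 but 2⁶ = 64 reaches it, so n = 6.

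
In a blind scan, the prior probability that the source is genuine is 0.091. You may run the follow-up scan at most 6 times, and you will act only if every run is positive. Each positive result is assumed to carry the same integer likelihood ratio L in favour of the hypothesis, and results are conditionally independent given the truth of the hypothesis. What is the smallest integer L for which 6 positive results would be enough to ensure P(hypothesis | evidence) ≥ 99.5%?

Prior odds = 0.091/0.909 = 91/909.
Target odds = 0.995/0.005 = 199.
Need L⁶ ≥ 199 ÷ (91/909) = 180891/91.
3⁶ = 729 < 180891/91 ≤ 4096 = 4⁶, so L = 4.

4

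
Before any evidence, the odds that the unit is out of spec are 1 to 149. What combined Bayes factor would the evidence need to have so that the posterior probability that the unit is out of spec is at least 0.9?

Prior odds = 1/149.
Target odds = 0.9/0.1 = 9.
Required Bayes factor = 9 ÷ (1/149) = 1341.

1341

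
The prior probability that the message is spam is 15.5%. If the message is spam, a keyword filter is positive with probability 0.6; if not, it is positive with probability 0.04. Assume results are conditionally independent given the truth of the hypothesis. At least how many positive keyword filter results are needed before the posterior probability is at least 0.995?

3

Prior odds = 0.155/0.845 = 31/169.
Likelihood ratio of a positive = 0.6/0.04 = 15.
Target posterior odds = 0.995/0.005 = 199.
Require 15ⁿ ≥ 199 ÷ (31/169) = 33631/31.
15² = 225 falls short of 33631/31 but 15³ = 3375 reaches it, so n = 3.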